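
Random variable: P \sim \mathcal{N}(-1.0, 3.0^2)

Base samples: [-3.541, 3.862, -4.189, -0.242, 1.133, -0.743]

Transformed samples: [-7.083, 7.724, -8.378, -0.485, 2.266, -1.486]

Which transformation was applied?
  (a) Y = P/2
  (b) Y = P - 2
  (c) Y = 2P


Checking option (c) Y = 2P:
  P = -3.541 -> Y = -7.083 ✓
  P = 3.862 -> Y = 7.724 ✓
  P = -4.189 -> Y = -8.378 ✓
All samples match this transformation.

(c) 2P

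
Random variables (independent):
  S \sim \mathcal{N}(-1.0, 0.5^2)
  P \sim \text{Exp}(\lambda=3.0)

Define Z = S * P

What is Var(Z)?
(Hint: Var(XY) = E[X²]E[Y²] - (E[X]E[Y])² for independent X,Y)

Var(XY) = E[X²]E[Y²] - (E[X]E[Y])²
E[S] = -1, Var(S) = 0.25
E[P] = 0.33333333, Var(P) = 0.11111111
E[S²] = 0.25 + (-1)² = 1.25
E[P²] = 0.11111111 + 0.33333333² = 0.22222222
Var(Z) = 1.25*0.22222222 - (-1*0.33333333)²
= 0.27777778 - 0.11111111 = 0.16666667

0.16666667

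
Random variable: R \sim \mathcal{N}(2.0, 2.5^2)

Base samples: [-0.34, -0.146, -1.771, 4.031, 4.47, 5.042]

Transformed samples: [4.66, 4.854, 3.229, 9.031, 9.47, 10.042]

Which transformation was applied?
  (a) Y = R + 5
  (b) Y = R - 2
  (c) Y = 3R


Checking option (a) Y = R + 5:
  R = -0.34 -> Y = 4.66 ✓
  R = -0.146 -> Y = 4.854 ✓
  R = -1.771 -> Y = 3.229 ✓
All samples match this transformation.

(a) R + 5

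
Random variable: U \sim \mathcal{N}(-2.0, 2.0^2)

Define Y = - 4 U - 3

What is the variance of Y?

For Y = aU + b: Var(Y) = a² * Var(U)
Var(U) = 2.0^2 = 4
Var(Y) = (-4)² * 4 = 16 * 4 = 64

64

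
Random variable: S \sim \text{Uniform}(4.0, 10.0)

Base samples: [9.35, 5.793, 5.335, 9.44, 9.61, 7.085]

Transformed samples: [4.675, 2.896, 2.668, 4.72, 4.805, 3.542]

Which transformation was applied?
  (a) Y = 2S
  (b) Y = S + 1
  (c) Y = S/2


Checking option (c) Y = S/2:
  S = 9.35 -> Y = 4.675 ✓
  S = 5.793 -> Y = 2.896 ✓
  S = 5.335 -> Y = 2.668 ✓
All samples match this transformation.

(c) S/2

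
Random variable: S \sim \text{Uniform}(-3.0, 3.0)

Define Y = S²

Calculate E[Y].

E[S²] = Var(S) + (E[S])² = 3 + 0 = 3

3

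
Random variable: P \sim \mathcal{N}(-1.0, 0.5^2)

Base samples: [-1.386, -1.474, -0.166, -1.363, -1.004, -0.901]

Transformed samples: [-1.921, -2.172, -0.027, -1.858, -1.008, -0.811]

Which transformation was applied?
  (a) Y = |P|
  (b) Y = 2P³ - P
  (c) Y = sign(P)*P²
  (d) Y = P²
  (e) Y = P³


Checking option (c) Y = sign(P)*P²:
  P = -1.386 -> Y = -1.921 ✓
  P = -1.474 -> Y = -2.172 ✓
  P = -0.166 -> Y = -0.027 ✓
All samples match this transformation.

(c) sign(P)*P²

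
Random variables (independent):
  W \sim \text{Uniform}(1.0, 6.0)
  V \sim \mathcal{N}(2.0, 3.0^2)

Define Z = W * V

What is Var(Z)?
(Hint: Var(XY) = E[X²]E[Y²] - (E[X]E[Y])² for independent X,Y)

Var(XY) = E[X²]E[Y²] - (E[X]E[Y])²
E[W] = 3.5, Var(W) = 2.0833333
E[V] = 2, Var(V) = 9
E[W²] = 2.0833333 + 3.5² = 14.333333
E[V²] = 9 + 2² = 13
Var(Z) = 14.333333*13 - (3.5*2)²
= 186.33333 - 49 = 137.33333

137.33333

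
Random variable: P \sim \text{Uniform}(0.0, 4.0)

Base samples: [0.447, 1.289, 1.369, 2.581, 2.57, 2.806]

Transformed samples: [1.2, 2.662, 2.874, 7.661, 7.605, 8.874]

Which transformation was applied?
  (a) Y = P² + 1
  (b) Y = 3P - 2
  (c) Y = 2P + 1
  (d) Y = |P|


Checking option (a) Y = P² + 1:
  P = 0.447 -> Y = 1.2 ✓
  P = 1.289 -> Y = 2.662 ✓
  P = 1.369 -> Y = 2.874 ✓
All samples match this transformation.

(a) P² + 1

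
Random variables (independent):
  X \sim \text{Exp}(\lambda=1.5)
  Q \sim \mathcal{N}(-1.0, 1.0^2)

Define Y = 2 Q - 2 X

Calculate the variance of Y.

For independent RVs: Var(aX + bY) = a²Var(X) + b²Var(Y)
Var(X) = 0.44444444
Var(Q) = 1
Var(Y) = (-2)²*0.44444444 + 2²*1
= 4*0.44444444 + 4*1 = 5.7777778

5.7777778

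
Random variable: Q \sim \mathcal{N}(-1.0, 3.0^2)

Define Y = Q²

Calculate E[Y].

E[Q²] = Var(Q) + (E[Q])² = 9 + 1 = 10

10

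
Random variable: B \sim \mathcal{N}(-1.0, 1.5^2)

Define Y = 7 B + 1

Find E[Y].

For Y = 7B + 1:
E[Y] = 7 * E[B] + 1
E[B] = -1.0 = -1
E[Y] = 7 * (-1) + 1 = -6

-6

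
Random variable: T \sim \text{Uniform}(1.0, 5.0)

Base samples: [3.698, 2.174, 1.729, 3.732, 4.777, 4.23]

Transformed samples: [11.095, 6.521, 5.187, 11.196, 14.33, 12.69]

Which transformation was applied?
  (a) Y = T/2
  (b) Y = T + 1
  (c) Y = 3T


Checking option (c) Y = 3T:
  T = 3.698 -> Y = 11.095 ✓
  T = 2.174 -> Y = 6.521 ✓
  T = 1.729 -> Y = 5.187 ✓
All samples match this transformation.

(c) 3T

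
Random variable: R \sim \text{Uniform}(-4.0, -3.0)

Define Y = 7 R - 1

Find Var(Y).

For Y = aR + b: Var(Y) = a² * Var(R)
Var(R) = (-3 + 4)^2/12 = 0.083333333
Var(Y) = 7² * 0.083333333 = 49 * 0.083333333 = 4.0833333

4.0833333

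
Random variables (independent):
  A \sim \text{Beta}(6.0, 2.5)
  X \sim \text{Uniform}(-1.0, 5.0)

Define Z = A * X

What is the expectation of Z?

For independent RVs: E[XY] = E[X]*E[Y]
E[A] = 0.70588235
E[X] = 2
E[Z] = 0.70588235 * 2 = 1.4117647

1.4117647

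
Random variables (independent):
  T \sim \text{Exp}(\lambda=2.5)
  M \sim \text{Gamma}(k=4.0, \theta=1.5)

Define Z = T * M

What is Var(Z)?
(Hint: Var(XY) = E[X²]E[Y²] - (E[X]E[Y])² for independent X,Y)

Var(XY) = E[X²]E[Y²] - (E[X]E[Y])²
E[T] = 0.4, Var(T) = 0.16
E[M] = 6, Var(M) = 9
E[T²] = 0.16 + 0.4² = 0.32
E[M²] = 9 + 6² = 45
Var(Z) = 0.32*45 - (0.4*6)²
= 14.4 - 5.76 = 8.64

8.64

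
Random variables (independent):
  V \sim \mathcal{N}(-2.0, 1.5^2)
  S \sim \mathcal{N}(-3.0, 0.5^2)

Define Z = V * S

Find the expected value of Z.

For independent RVs: E[XY] = E[X]*E[Y]
E[V] = -2
E[S] = -3
E[Z] = -2 * (-3) = 6

6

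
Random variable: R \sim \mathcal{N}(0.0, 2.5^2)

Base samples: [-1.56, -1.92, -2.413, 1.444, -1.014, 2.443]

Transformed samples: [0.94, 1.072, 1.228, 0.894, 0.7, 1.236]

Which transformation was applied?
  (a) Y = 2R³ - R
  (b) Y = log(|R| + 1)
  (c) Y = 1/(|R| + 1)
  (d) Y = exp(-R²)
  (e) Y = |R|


Checking option (b) Y = log(|R| + 1):
  R = -1.56 -> Y = 0.94 ✓
  R = -1.92 -> Y = 1.072 ✓
  R = -2.413 -> Y = 1.228 ✓
All samples match this transformation.

(b) log(|R| + 1)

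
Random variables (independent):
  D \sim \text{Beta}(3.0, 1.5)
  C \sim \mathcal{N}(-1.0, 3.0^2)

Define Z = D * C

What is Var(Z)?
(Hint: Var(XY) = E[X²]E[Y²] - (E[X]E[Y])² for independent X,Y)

Var(XY) = E[X²]E[Y²] - (E[X]E[Y])²
E[D] = 0.66666667, Var(D) = 0.04040404
E[C] = -1, Var(C) = 9
E[D²] = 0.04040404 + 0.66666667² = 0.48484848
E[C²] = 9 + (-1)² = 10
Var(Z) = 0.48484848*10 - (0.66666667*(-1))²
= 4.8484848 - 0.44444444 = 4.4040404

4.4040404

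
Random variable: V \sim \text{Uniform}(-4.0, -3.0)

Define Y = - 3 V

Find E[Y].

For Y = -3V:
E[Y] = -3 * E[V]
E[V] = (-4 - 3)/2 = -3.5
E[Y] = -3 * (-3.5) = 10.5

10.5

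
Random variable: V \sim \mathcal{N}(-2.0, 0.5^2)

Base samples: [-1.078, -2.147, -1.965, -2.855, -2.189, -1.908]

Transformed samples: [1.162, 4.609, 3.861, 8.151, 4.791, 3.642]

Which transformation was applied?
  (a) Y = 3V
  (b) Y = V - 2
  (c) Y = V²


Checking option (c) Y = V²:
  V = -1.078 -> Y = 1.162 ✓
  V = -2.147 -> Y = 4.609 ✓
  V = -1.965 -> Y = 3.861 ✓
All samples match this transformation.

(c) V²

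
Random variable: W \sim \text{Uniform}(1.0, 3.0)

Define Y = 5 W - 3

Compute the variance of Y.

For Y = aW + b: Var(Y) = a² * Var(W)
Var(W) = (3 - 1)^2/12 = 0.33333333
Var(Y) = 5² * 0.33333333 = 25 * 0.33333333 = 8.3333333

8.3333333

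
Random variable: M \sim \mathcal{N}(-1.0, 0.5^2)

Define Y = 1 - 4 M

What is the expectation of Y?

For Y = -4M + 1:
E[Y] = -4 * E[M] + 1
E[M] = -1.0 = -1
E[Y] = -4 * (-1) + 1 = 5

5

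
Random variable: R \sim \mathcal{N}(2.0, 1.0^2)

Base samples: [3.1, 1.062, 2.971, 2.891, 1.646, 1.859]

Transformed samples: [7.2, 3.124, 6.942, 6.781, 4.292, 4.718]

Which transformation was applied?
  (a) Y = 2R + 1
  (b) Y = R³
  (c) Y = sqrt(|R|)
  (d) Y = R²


Checking option (a) Y = 2R + 1:
  R = 3.1 -> Y = 7.2 ✓
  R = 1.062 -> Y = 3.124 ✓
  R = 2.971 -> Y = 6.942 ✓
All samples match this transformation.

(a) 2R + 1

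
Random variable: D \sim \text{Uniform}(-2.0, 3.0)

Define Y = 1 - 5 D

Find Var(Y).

For Y = aD + b: Var(Y) = a² * Var(D)
Var(D) = (3 + 2)^2/12 = 2.0833333
Var(Y) = (-5)² * 2.0833333 = 25 * 2.0833333 = 52.083333

52.083333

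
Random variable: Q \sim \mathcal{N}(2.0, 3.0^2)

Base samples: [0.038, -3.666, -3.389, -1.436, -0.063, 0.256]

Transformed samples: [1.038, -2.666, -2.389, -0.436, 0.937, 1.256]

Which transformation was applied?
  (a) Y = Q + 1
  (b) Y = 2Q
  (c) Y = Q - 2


Checking option (a) Y = Q + 1:
  Q = 0.038 -> Y = 1.038 ✓
  Q = -3.666 -> Y = -2.666 ✓
  Q = -3.389 -> Y = -2.389 ✓
All samples match this transformation.

(a) Q + 1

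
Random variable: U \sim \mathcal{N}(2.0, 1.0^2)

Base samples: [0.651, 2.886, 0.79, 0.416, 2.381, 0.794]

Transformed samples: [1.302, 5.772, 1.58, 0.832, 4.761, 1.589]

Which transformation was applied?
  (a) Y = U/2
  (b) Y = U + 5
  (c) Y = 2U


Checking option (c) Y = 2U:
  U = 0.651 -> Y = 1.302 ✓
  U = 2.886 -> Y = 5.772 ✓
  U = 0.79 -> Y = 1.58 ✓
All samples match this transformation.

(c) 2U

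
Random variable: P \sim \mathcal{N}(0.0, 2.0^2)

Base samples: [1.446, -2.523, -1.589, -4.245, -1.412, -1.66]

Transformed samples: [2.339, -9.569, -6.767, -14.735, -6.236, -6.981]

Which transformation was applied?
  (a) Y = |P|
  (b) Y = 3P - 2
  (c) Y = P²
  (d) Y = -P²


Checking option (b) Y = 3P - 2:
  P = 1.446 -> Y = 2.339 ✓
  P = -2.523 -> Y = -9.569 ✓
  P = -1.589 -> Y = -6.767 ✓
All samples match this transformation.

(b) 3P - 2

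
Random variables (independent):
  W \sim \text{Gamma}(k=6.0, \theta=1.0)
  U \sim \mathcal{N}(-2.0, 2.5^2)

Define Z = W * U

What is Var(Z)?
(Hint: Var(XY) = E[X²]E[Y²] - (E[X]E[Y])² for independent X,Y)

Var(XY) = E[X²]E[Y²] - (E[X]E[Y])²
E[W] = 6, Var(W) = 6
E[U] = -2, Var(U) = 6.25
E[W²] = 6 + 6² = 42
E[U²] = 6.25 + (-2)² = 10.25
Var(Z) = 42*10.25 - (6*(-2))²
= 430.5 - 144 = 286.5

286.5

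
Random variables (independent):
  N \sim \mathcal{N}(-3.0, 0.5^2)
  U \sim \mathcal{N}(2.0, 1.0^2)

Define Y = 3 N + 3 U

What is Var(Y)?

For independent RVs: Var(aX + bY) = a²Var(X) + b²Var(Y)
Var(N) = 0.25
Var(U) = 1
Var(Y) = 3²*0.25 + 3²*1
= 9*0.25 + 9*1 = 11.25

11.25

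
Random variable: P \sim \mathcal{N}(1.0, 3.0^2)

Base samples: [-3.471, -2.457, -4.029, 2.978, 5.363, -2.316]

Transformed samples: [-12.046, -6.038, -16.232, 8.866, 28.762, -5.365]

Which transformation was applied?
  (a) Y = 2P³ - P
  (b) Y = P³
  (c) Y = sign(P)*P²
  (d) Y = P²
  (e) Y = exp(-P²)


Checking option (c) Y = sign(P)*P²:
  P = -3.471 -> Y = -12.046 ✓
  P = -2.457 -> Y = -6.038 ✓
  P = -4.029 -> Y = -16.232 ✓
All samples match this transformation.

(c) sign(P)*P²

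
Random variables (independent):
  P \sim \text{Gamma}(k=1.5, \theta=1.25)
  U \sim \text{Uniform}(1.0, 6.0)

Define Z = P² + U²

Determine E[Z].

E[Z] = E[P²] + E[U²]
E[P²] = Var(P) + E[P]² = 2.34375 + 3.515625 = 5.859375
E[U²] = Var(U) + E[U]² = 2.0833333 + 12.25 = 14.333333
E[Z] = 5.859375 + 14.333333 = 20.192708

20.192708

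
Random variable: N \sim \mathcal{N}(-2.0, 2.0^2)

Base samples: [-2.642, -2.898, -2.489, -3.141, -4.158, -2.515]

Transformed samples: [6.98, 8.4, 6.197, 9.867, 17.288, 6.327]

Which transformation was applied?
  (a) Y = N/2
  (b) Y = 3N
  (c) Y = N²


Checking option (c) Y = N²:
  N = -2.642 -> Y = 6.98 ✓
  N = -2.898 -> Y = 8.4 ✓
  N = -2.489 -> Y = 6.197 ✓
All samples match this transformation.

(c) N²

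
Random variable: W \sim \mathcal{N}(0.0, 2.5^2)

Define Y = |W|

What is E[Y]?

For X ~ N(0, 2.5²), E[|X|] = sigma * sqrt(2/pi)
= 2.5 * sqrt(2/pi) = 1.9947114

1.9947114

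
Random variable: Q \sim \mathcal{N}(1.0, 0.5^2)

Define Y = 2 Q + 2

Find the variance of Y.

For Y = aQ + b: Var(Y) = a² * Var(Q)
Var(Q) = 0.5^2 = 0.25
Var(Y) = 2² * 0.25 = 4 * 0.25 = 1

1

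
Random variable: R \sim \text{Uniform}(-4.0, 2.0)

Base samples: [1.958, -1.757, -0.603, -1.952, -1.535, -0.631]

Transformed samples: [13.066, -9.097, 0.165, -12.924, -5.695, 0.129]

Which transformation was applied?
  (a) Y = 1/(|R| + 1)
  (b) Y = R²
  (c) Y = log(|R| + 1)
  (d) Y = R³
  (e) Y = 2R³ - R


Checking option (e) Y = 2R³ - R:
  R = 1.958 -> Y = 13.066 ✓
  R = -1.757 -> Y = -9.097 ✓
  R = -0.603 -> Y = 0.165 ✓
All samples match this transformation.

(e) 2R³ - R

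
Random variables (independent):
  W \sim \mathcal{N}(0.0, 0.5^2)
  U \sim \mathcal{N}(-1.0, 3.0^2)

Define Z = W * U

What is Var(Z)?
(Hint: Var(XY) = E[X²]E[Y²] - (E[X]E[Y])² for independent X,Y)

Var(XY) = E[X²]E[Y²] - (E[X]E[Y])²
E[W] = 0, Var(W) = 0.25
E[U] = -1, Var(U) = 9
E[W²] = 0.25 + 0² = 0.25
E[U²] = 9 + (-1)² = 10
Var(Z) = 0.25*10 - (0*(-1))²
= 2.5 - 0 = 2.5

2.5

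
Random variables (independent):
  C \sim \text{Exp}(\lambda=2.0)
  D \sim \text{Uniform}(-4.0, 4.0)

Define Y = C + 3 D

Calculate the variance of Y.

For independent RVs: Var(aX + bY) = a²Var(X) + b²Var(Y)
Var(C) = 0.25
Var(D) = 5.3333333
Var(Y) = 1²*0.25 + 3²*5.3333333
= 1*0.25 + 9*5.3333333 = 48.25

48.25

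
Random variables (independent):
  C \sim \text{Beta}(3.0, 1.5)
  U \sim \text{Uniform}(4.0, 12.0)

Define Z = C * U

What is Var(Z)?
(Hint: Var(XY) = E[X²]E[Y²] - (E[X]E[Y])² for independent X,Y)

Var(XY) = E[X²]E[Y²] - (E[X]E[Y])²
E[C] = 0.66666667, Var(C) = 0.04040404
E[U] = 8, Var(U) = 5.3333333
E[C²] = 0.04040404 + 0.66666667² = 0.48484848
E[U²] = 5.3333333 + 8² = 69.333333
Var(Z) = 0.48484848*69.333333 - (0.66666667*8)²
= 33.616162 - 28.444444 = 5.1717172

5.1717172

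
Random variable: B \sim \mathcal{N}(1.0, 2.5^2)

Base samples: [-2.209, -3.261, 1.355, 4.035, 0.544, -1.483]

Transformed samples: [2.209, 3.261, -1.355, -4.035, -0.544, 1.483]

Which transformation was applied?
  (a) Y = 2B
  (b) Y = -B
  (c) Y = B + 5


Checking option (b) Y = -B:
  B = -2.209 -> Y = 2.209 ✓
  B = -3.261 -> Y = 3.261 ✓
  B = 1.355 -> Y = -1.355 ✓
All samples match this transformation.

(b) -B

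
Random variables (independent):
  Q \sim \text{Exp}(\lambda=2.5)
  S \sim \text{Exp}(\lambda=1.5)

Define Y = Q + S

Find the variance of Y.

For independent RVs: Var(aX + bY) = a²Var(X) + b²Var(Y)
Var(Q) = 0.16
Var(S) = 0.44444444
Var(Y) = 1²*0.16 + 1²*0.44444444
= 1*0.16 + 1*0.44444444 = 0.60444444

0.60444444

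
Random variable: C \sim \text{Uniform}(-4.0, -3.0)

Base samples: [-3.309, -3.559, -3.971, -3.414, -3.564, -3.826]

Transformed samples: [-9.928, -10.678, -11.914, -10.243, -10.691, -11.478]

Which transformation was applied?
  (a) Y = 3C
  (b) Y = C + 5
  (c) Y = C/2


Checking option (a) Y = 3C:
  C = -3.309 -> Y = -9.928 ✓
  C = -3.559 -> Y = -10.678 ✓
  C = -3.971 -> Y = -11.914 ✓
All samples match this transformation.

(a) 3C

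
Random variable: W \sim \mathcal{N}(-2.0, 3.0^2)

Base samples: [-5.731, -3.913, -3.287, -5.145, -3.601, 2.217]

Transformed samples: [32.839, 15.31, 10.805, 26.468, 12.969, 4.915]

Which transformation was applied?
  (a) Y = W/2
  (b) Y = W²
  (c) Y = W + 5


Checking option (b) Y = W²:
  W = -5.731 -> Y = 32.839 ✓
  W = -3.913 -> Y = 15.31 ✓
  W = -3.287 -> Y = 10.805 ✓
All samples match this transformation.

(b) W²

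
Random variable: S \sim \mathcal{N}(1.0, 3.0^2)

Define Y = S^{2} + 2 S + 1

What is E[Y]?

E[Y] = 1*E[S²] + 2*E[S] + 1
E[S] = 1
E[S²] = Var(S) + (E[S])² = 9 + 1 = 10
E[Y] = 1*10 + 2*1 + 1 = 13

13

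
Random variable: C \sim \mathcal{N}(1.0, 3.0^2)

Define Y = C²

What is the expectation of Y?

Using E[X²] = Var(X) + (E[X])²:
E[C] = 1
Var(C) = 3.0^2 = 9
E[C²] = 9 + 1² = 9 + 1 = 10

10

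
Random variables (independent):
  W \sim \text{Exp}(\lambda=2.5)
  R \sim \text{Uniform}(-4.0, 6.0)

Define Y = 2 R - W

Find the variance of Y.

For independent RVs: Var(aX + bY) = a²Var(X) + b²Var(Y)
Var(W) = 0.16
Var(R) = 8.3333333
Var(Y) = (-1)²*0.16 + 2²*8.3333333
= 1*0.16 + 4*8.3333333 = 33.493333

33.493333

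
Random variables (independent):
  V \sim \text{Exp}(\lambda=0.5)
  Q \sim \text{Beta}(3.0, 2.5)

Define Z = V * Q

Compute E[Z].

For independent RVs: E[XY] = E[X]*E[Y]
E[V] = 2
E[Q] = 0.54545455
E[Z] = 2 * 0.54545455 = 1.0909091

1.0909091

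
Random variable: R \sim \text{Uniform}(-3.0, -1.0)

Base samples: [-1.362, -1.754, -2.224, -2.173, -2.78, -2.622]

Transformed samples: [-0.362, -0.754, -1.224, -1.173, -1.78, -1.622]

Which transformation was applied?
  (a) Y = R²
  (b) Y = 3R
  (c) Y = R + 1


Checking option (c) Y = R + 1:
  R = -1.362 -> Y = -0.362 ✓
  R = -1.754 -> Y = -0.754 ✓
  R = -2.224 -> Y = -1.224 ✓
All samples match this transformation.

(c) R + 1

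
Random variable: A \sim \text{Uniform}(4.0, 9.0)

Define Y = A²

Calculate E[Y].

Using E[X²] = Var(X) + (E[X])²:
E[A] = 6.5
Var(A) = (9 - 4)^2/12 = 2.0833333
E[A²] = 2.0833333 + 6.5² = 2.0833333 + 42.25 = 44.333333

44.333333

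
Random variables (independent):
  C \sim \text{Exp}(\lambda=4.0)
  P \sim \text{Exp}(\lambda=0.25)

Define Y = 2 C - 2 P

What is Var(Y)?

For independent RVs: Var(aX + bY) = a²Var(X) + b²Var(Y)
Var(C) = 0.0625
Var(P) = 16
Var(Y) = 2²*0.0625 + (-2)²*16
= 4*0.0625 + 4*16 = 64.25

64.25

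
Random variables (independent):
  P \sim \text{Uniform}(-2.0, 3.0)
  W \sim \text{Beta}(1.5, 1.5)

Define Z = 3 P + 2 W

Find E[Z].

E[Z] = 3*E[P] + 2*E[W]
E[P] = 0.5
E[W] = 0.5
E[Z] = 3*0.5 + 2*0.5 = 2.5

2.5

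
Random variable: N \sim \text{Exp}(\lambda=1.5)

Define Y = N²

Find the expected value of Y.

E[N²] = Var(N) + (E[N])² = 0.44444444 + 0.44444444 = 0.88888889

0.88888889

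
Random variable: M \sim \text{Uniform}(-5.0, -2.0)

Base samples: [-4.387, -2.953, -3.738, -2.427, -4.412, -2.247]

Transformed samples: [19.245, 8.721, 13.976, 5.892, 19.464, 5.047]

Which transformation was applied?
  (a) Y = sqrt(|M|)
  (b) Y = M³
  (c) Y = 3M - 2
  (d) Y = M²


Checking option (d) Y = M²:
  M = -4.387 -> Y = 19.245 ✓
  M = -2.953 -> Y = 8.721 ✓
  M = -3.738 -> Y = 13.976 ✓
All samples match this transformation.

(d) M²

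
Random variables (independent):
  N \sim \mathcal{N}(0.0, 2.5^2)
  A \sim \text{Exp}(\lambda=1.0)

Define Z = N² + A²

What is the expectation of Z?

E[Z] = E[N²] + E[A²]
E[N²] = Var(N) + E[N]² = 6.25 + 0 = 6.25
E[A²] = Var(A) + E[A]² = 1 + 1 = 2
E[Z] = 6.25 + 2 = 8.25

8.25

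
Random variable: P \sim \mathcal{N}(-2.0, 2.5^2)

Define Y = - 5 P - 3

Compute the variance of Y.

For Y = aP + b: Var(Y) = a² * Var(P)
Var(P) = 2.5^2 = 6.25
Var(Y) = (-5)² * 6.25 = 25 * 6.25 = 156.25

156.25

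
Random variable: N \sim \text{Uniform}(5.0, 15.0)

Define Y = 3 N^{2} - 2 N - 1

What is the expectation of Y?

E[Y] = 3*E[N²] - 2*E[N] - 1
E[N] = 10
E[N²] = Var(N) + (E[N])² = 8.3333333 + 100 = 108.33333
E[Y] = 3*108.33333 - 2*10 - 1 = 304

304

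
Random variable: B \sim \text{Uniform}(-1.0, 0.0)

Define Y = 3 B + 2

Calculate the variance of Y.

For Y = aB + b: Var(Y) = a² * Var(B)
Var(B) = (0 + 1)^2/12 = 0.083333333
Var(Y) = 3² * 0.083333333 = 9 * 0.083333333 = 0.75

0.75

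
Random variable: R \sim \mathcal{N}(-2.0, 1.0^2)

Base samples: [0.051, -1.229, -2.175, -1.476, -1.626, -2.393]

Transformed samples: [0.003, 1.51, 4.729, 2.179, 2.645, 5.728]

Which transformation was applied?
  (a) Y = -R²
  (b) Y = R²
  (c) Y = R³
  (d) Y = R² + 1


Checking option (b) Y = R²:
  R = 0.051 -> Y = 0.003 ✓
  R = -1.229 -> Y = 1.51 ✓
  R = -2.175 -> Y = 4.729 ✓
All samples match this transformation.

(b) R²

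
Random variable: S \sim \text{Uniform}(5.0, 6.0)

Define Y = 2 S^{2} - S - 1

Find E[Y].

E[Y] = 2*E[S²] - 1*E[S] - 1
E[S] = 5.5
E[S²] = Var(S) + (E[S])² = 0.083333333 + 30.25 = 30.333333
E[Y] = 2*30.333333 - 1*5.5 - 1 = 54.166667

54.166667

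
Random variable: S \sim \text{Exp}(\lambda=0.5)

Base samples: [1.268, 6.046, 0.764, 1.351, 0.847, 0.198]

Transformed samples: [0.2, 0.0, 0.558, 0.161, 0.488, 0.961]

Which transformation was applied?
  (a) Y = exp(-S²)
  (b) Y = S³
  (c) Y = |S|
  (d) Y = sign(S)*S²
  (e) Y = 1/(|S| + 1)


Checking option (a) Y = exp(-S²):
  S = 1.268 -> Y = 0.2 ✓
  S = 6.046 -> Y = 0.0 ✓
  S = 0.764 -> Y = 0.558 ✓
All samples match this transformation.

(a) exp(-S²)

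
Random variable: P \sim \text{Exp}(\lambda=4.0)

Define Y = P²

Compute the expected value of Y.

Using E[X²] = Var(X) + (E[X])²:
E[P] = 0.25
Var(P) = 1/4.0^2 = 0.0625
E[P²] = 0.0625 + 0.25² = 0.0625 + 0.0625 = 0.125

0.125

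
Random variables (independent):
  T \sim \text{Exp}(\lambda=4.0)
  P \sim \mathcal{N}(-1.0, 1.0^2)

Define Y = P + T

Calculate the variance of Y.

For independent RVs: Var(aX + bY) = a²Var(X) + b²Var(Y)
Var(T) = 0.0625
Var(P) = 1
Var(Y) = 1²*0.0625 + 1²*1
= 1*0.0625 + 1*1 = 1.0625

1.0625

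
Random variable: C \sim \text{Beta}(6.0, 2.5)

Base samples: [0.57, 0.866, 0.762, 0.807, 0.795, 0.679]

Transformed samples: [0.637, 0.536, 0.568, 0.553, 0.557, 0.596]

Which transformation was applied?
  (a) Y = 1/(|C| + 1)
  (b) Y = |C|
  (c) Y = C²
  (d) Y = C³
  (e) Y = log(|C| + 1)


Checking option (a) Y = 1/(|C| + 1):
  C = 0.57 -> Y = 0.637 ✓
  C = 0.866 -> Y = 0.536 ✓
  C = 0.762 -> Y = 0.568 ✓
All samples match this transformation.

(a) 1/(|C| + 1)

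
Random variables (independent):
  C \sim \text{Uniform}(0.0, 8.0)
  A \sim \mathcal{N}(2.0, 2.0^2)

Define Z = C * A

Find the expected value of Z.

For independent RVs: E[XY] = E[X]*E[Y]
E[C] = 4
E[A] = 2
E[Z] = 4 * 2 = 8

8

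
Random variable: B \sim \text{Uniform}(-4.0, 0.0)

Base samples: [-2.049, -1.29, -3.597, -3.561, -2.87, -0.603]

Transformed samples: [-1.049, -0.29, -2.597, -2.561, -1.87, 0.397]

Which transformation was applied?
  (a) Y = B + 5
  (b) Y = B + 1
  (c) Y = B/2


Checking option (b) Y = B + 1:
  B = -2.049 -> Y = -1.049 ✓
  B = -1.29 -> Y = -0.29 ✓
  B = -3.597 -> Y = -2.597 ✓
All samples match this transformation.

(b) B + 1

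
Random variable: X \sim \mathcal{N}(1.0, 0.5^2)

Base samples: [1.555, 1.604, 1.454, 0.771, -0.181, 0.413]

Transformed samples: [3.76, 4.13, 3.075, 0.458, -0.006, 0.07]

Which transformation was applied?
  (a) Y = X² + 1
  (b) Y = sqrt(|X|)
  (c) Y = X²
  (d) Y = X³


Checking option (d) Y = X³:
  X = 1.555 -> Y = 3.76 ✓
  X = 1.604 -> Y = 4.13 ✓
  X = 1.454 -> Y = 3.075 ✓
All samples match this transformation.

(d) X³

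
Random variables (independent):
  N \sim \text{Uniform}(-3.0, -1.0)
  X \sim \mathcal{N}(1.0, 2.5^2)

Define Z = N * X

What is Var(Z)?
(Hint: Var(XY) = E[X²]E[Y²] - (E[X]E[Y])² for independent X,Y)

Var(XY) = E[X²]E[Y²] - (E[X]E[Y])²
E[N] = -2, Var(N) = 0.33333333
E[X] = 1, Var(X) = 6.25
E[N²] = 0.33333333 + (-2)² = 4.3333333
E[X²] = 6.25 + 1² = 7.25
Var(Z) = 4.3333333*7.25 - (-2*1)²
= 31.416667 - 4 = 27.416667

27.416667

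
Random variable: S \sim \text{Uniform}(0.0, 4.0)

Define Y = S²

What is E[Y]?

Using E[X²] = Var(X) + (E[X])²:
E[S] = 2
Var(S) = (4 - 0)^2/12 = 1.3333333
E[S²] = 1.3333333 + 2² = 1.3333333 + 4 = 5.3333333

5.3333333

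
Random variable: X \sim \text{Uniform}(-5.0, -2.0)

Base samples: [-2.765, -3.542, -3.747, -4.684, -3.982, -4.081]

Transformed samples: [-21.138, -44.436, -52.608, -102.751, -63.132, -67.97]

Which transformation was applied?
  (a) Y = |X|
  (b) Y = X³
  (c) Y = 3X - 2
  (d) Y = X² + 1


Checking option (b) Y = X³:
  X = -2.765 -> Y = -21.138 ✓
  X = -3.542 -> Y = -44.436 ✓
  X = -3.747 -> Y = -52.608 ✓
All samples match this transformation.

(b) X³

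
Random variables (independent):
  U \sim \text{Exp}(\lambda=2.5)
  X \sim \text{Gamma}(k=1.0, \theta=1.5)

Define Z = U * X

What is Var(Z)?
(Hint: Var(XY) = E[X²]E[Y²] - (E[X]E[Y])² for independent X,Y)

Var(XY) = E[X²]E[Y²] - (E[X]E[Y])²
E[U] = 0.4, Var(U) = 0.16
E[X] = 1.5, Var(X) = 2.25
E[U²] = 0.16 + 0.4² = 0.32
E[X²] = 2.25 + 1.5² = 4.5
Var(Z) = 0.32*4.5 - (0.4*1.5)²
= 1.44 - 0.36 = 1.08

1.08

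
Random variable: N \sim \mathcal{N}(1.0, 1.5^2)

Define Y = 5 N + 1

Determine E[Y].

For Y = 5N + 1:
E[Y] = 5 * E[N] + 1
E[N] = 1.0 = 1
E[Y] = 5 * 1 + 1 = 6

6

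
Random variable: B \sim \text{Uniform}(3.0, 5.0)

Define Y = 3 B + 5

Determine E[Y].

For Y = 3B + 5:
E[Y] = 3 * E[B] + 5
E[B] = (3 + 5)/2 = 4
E[Y] = 3 * 4 + 5 = 17

17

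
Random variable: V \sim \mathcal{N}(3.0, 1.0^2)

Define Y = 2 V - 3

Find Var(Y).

For Y = aV + b: Var(Y) = a² * Var(V)
Var(V) = 1.0^2 = 1
Var(Y) = 2² * 1 = 4 * 1 = 4

4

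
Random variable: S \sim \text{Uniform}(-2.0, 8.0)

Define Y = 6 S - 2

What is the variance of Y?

For Y = aS + b: Var(Y) = a² * Var(S)
Var(S) = (8 + 2)^2/12 = 8.3333333
Var(Y) = 6² * 8.3333333 = 36 * 8.3333333 = 300

300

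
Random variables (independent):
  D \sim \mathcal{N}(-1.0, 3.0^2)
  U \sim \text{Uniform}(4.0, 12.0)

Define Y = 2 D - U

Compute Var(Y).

For independent RVs: Var(aX + bY) = a²Var(X) + b²Var(Y)
Var(D) = 9
Var(U) = 5.3333333
Var(Y) = 2²*9 + (-1)²*5.3333333
= 4*9 + 1*5.3333333 = 41.333333

41.333333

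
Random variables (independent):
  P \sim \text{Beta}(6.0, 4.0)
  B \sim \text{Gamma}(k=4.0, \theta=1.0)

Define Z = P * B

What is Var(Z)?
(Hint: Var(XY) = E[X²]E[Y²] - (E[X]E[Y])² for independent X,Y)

Var(XY) = E[X²]E[Y²] - (E[X]E[Y])²
E[P] = 0.6, Var(P) = 0.021818182
E[B] = 4, Var(B) = 4
E[P²] = 0.021818182 + 0.6² = 0.38181818
E[B²] = 4 + 4² = 20
Var(Z) = 0.38181818*20 - (0.6*4)²
= 7.6363636 - 5.76 = 1.8763636

1.8763636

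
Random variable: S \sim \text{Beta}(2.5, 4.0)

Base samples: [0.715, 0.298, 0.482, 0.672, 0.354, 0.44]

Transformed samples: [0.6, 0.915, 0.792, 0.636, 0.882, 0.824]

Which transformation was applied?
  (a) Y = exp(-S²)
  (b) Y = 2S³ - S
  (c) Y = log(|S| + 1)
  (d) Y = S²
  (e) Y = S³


Checking option (a) Y = exp(-S²):
  S = 0.715 -> Y = 0.6 ✓
  S = 0.298 -> Y = 0.915 ✓
  S = 0.482 -> Y = 0.792 ✓
All samples match this transformation.

(a) exp(-S²)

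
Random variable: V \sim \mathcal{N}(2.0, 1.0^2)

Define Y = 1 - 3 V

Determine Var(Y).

For Y = aV + b: Var(Y) = a² * Var(V)
Var(V) = 1.0^2 = 1
Var(Y) = (-3)² * 1 = 9 * 1 = 9

9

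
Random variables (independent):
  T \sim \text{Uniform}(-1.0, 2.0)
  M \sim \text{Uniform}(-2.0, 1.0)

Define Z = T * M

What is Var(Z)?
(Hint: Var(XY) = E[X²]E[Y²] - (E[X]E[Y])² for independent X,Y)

Var(XY) = E[X²]E[Y²] - (E[X]E[Y])²
E[T] = 0.5, Var(T) = 0.75
E[M] = -0.5, Var(M) = 0.75
E[T²] = 0.75 + 0.5² = 1
E[M²] = 0.75 + (-0.5)² = 1
Var(Z) = 1*1 - (0.5*(-0.5))²
= 1 - 0.0625 = 0.9375

0.9375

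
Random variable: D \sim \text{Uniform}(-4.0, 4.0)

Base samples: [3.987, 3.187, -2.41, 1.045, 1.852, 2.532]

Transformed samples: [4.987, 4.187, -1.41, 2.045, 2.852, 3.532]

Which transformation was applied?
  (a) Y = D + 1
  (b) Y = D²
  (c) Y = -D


Checking option (a) Y = D + 1:
  D = 3.987 -> Y = 4.987 ✓
  D = 3.187 -> Y = 4.187 ✓
  D = -2.41 -> Y = -1.41 ✓
All samples match this transformation.

(a) D + 1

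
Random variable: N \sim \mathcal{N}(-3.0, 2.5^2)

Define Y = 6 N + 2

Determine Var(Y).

For Y = aN + b: Var(Y) = a² * Var(N)
Var(N) = 2.5^2 = 6.25
Var(Y) = 6² * 6.25 = 36 * 6.25 = 225

225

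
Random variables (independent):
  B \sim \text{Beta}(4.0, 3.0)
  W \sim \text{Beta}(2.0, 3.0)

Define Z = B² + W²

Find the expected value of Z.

E[Z] = E[B²] + E[W²]
E[B²] = Var(B) + E[B]² = 0.030612245 + 0.32653061 = 0.35714286
E[W²] = Var(W) + E[W]² = 0.04 + 0.16 = 0.2
E[Z] = 0.35714286 + 0.2 = 0.55714286

0.55714286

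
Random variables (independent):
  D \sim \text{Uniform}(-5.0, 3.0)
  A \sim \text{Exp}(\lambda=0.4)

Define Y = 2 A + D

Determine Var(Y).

For independent RVs: Var(aX + bY) = a²Var(X) + b²Var(Y)
Var(D) = 5.3333333
Var(A) = 6.25
Var(Y) = 1²*5.3333333 + 2²*6.25
= 1*5.3333333 + 4*6.25 = 30.333333

30.333333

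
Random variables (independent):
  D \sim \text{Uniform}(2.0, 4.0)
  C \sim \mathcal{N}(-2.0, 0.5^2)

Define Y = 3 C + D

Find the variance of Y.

For independent RVs: Var(aX + bY) = a²Var(X) + b²Var(Y)
Var(D) = 0.33333333
Var(C) = 0.25
Var(Y) = 1²*0.33333333 + 3²*0.25
= 1*0.33333333 + 9*0.25 = 2.5833333

2.5833333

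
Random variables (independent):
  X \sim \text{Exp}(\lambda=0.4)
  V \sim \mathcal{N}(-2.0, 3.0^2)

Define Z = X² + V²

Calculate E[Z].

E[Z] = E[X²] + E[V²]
E[X²] = Var(X) + E[X]² = 6.25 + 6.25 = 12.5
E[V²] = Var(V) + E[V]² = 9 + 4 = 13
E[Z] = 12.5 + 13 = 25.5

25.5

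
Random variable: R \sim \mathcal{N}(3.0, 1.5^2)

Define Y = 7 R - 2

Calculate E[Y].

For Y = 7R - 2:
E[Y] = 7 * E[R] - 2
E[R] = 3.0 = 3
E[Y] = 7 * 3 - 2 = 19

19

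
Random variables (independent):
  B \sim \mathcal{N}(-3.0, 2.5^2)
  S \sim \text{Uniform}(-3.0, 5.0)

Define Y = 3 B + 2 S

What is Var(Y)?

For independent RVs: Var(aX + bY) = a²Var(X) + b²Var(Y)
Var(B) = 6.25
Var(S) = 5.3333333
Var(Y) = 3²*6.25 + 2²*5.3333333
= 9*6.25 + 4*5.3333333 = 77.583333

77.583333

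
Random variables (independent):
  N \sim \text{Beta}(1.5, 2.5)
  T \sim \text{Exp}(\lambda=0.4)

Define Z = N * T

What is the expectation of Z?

For independent RVs: E[XY] = E[X]*E[Y]
E[N] = 0.375
E[T] = 2.5
E[Z] = 0.375 * 2.5 = 0.9375

0.9375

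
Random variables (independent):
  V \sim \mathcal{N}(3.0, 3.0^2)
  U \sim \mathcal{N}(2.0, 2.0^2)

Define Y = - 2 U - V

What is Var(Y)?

For independent RVs: Var(aX + bY) = a²Var(X) + b²Var(Y)
Var(V) = 9
Var(U) = 4
Var(Y) = (-1)²*9 + (-2)²*4
= 1*9 + 4*4 = 25

25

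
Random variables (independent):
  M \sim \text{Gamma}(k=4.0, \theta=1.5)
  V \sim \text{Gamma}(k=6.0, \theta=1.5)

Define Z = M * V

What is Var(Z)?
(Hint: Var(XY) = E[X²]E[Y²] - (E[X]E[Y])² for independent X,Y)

Var(XY) = E[X²]E[Y²] - (E[X]E[Y])²
E[M] = 6, Var(M) = 9
E[V] = 9, Var(V) = 13.5
E[M²] = 9 + 6² = 45
E[V²] = 13.5 + 9² = 94.5
Var(Z) = 45*94.5 - (6*9)²
= 4252.5 - 2916 = 1336.5

1336.5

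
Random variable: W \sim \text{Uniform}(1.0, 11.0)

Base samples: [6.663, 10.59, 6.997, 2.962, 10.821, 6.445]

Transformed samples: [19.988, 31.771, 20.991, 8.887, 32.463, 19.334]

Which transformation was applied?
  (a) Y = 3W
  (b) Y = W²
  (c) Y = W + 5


Checking option (a) Y = 3W:
  W = 6.663 -> Y = 19.988 ✓
  W = 10.59 -> Y = 31.771 ✓
  W = 6.997 -> Y = 20.991 ✓
All samples match this transformation.

(a) 3W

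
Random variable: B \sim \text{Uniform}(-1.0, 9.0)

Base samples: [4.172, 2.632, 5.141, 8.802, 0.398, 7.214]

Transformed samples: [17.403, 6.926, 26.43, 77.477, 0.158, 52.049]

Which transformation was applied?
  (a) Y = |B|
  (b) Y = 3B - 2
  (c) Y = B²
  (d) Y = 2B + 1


Checking option (c) Y = B²:
  B = 4.172 -> Y = 17.403 ✓
  B = 2.632 -> Y = 6.926 ✓
  B = 5.141 -> Y = 26.43 ✓
All samples match this transformation.

(c) B²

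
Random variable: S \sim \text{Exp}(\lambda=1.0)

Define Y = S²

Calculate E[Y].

E[S²] = Var(S) + (E[S])² = 1 + 1 = 2

2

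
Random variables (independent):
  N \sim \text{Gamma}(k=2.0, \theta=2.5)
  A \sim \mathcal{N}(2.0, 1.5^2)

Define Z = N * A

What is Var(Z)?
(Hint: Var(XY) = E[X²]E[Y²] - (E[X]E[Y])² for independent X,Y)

Var(XY) = E[X²]E[Y²] - (E[X]E[Y])²
E[N] = 5, Var(N) = 12.5
E[A] = 2, Var(A) = 2.25
E[N²] = 12.5 + 5² = 37.5
E[A²] = 2.25 + 2² = 6.25
Var(Z) = 37.5*6.25 - (5*2)²
= 234.375 - 100 = 134.375

134.375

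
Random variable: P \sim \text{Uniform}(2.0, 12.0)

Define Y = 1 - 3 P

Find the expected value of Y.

For Y = -3P + 1:
E[Y] = -3 * E[P] + 1
E[P] = (2 + 12)/2 = 7
E[Y] = -3 * 7 + 1 = -20

-20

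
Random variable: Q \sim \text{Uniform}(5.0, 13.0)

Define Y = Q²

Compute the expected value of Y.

Using E[X²] = Var(X) + (E[X])²:
E[Q] = 9
Var(Q) = (13 - 5)^2/12 = 5.3333333
E[Q²] = 5.3333333 + 9² = 5.3333333 + 81 = 86.333333

86.333333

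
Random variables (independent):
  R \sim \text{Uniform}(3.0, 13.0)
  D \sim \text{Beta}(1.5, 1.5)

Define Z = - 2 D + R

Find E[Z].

E[Z] = 1*E[R] - 2*E[D]
E[R] = 8
E[D] = 0.5
E[Z] = 1*8 - 2*0.5 = 7

7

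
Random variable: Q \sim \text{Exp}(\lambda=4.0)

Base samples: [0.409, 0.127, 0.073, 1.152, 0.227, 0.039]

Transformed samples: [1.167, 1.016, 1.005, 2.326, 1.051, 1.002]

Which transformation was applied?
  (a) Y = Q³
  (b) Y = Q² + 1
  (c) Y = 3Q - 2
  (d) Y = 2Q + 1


Checking option (b) Y = Q² + 1:
  Q = 0.409 -> Y = 1.167 ✓
  Q = 0.127 -> Y = 1.016 ✓
  Q = 0.073 -> Y = 1.005 ✓
All samples match this transformation.

(b) Q² + 1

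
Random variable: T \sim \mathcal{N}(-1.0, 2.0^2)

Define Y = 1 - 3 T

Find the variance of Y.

For Y = aT + b: Var(Y) = a² * Var(T)
Var(T) = 2.0^2 = 4
Var(Y) = (-3)² * 4 = 9 * 4 = 36

36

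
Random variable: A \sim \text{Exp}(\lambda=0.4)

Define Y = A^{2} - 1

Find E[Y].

E[Y] = 1*E[A²] - 1
E[A] = 2.5
E[A²] = Var(A) + (E[A])² = 6.25 + 6.25 = 12.5
E[Y] = 1*12.5 - 1 = 11.5

11.5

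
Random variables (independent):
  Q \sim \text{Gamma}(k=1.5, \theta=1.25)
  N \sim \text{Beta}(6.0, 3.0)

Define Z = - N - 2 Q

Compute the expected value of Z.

E[Z] = -2*E[Q] - 1*E[N]
E[Q] = 1.875
E[N] = 0.66666667
E[Z] = -2*1.875 - 1*0.66666667 = -4.4166667

-4.4166667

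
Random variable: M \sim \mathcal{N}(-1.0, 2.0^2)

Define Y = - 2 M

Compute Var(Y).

For Y = aM + b: Var(Y) = a² * Var(M)
Var(M) = 2.0^2 = 4
Var(Y) = (-2)² * 4 = 4 * 4 = 16

16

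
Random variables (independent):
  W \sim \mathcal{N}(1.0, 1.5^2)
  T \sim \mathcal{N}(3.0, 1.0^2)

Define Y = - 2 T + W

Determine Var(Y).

For independent RVs: Var(aX + bY) = a²Var(X) + b²Var(Y)
Var(W) = 2.25
Var(T) = 1
Var(Y) = 1²*2.25 + (-2)²*1
= 1*2.25 + 4*1 = 6.25

6.25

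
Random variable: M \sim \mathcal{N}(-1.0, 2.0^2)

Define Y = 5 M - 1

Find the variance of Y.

For Y = aM + b: Var(Y) = a² * Var(M)
Var(M) = 2.0^2 = 4
Var(Y) = 5² * 4 = 25 * 4 = 100

100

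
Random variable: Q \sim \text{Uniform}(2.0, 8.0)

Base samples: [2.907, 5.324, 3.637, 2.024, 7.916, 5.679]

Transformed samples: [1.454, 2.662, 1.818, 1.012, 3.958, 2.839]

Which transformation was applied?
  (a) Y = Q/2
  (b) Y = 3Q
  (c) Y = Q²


Checking option (a) Y = Q/2:
  Q = 2.907 -> Y = 1.454 ✓
  Q = 5.324 -> Y = 2.662 ✓
  Q = 3.637 -> Y = 1.818 ✓
All samples match this transformation.

(a) Q/2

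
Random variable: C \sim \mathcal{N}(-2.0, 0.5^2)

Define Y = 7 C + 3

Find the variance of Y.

For Y = aC + b: Var(Y) = a² * Var(C)
Var(C) = 0.5^2 = 0.25
Var(Y) = 7² * 0.25 = 49 * 0.25 = 12.25

12.25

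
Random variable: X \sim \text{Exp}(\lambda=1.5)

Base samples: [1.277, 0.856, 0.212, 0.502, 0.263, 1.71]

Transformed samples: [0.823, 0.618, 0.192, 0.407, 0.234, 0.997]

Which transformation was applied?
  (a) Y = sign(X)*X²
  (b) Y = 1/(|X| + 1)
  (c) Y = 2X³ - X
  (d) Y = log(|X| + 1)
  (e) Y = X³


Checking option (d) Y = log(|X| + 1):
  X = 1.277 -> Y = 0.823 ✓
  X = 0.856 -> Y = 0.618 ✓
  X = 0.212 -> Y = 0.192 ✓
All samples match this transformation.

(d) log(|X| + 1)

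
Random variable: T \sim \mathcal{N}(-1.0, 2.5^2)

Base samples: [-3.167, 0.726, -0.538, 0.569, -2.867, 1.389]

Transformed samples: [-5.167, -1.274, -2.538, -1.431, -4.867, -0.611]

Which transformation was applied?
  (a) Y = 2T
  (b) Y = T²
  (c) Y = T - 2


Checking option (c) Y = T - 2:
  T = -3.167 -> Y = -5.167 ✓
  T = 0.726 -> Y = -1.274 ✓
  T = -0.538 -> Y = -2.538 ✓
All samples match this transformation.

(c) T - 2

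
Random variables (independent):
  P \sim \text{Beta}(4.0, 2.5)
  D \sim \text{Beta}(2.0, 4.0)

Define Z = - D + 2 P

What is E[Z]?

E[Z] = 2*E[P] - 1*E[D]
E[P] = 0.61538462
E[D] = 0.33333333
E[Z] = 2*0.61538462 - 1*0.33333333 = 0.8974359

0.8974359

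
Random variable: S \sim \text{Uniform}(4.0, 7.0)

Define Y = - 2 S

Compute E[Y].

For Y = -2S:
E[Y] = -2 * E[S]
E[S] = (4 + 7)/2 = 5.5
E[Y] = -2 * 5.5 = -11

-11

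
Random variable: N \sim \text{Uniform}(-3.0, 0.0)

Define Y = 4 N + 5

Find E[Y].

For Y = 4N + 5:
E[Y] = 4 * E[N] + 5
E[N] = (-3 + 0)/2 = -1.5
E[Y] = 4 * (-1.5) + 5 = -1

-1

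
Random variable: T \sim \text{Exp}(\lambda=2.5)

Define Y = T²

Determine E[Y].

Using E[X²] = Var(X) + (E[X])²:
E[T] = 0.4
Var(T) = 1/2.5^2 = 0.16
E[T²] = 0.16 + 0.4² = 0.16 + 0.16 = 0.32

0.32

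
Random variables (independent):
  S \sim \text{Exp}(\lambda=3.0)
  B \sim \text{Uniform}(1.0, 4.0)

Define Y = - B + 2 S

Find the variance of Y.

For independent RVs: Var(aX + bY) = a²Var(X) + b²Var(Y)
Var(S) = 0.11111111
Var(B) = 0.75
Var(Y) = 2²*0.11111111 + (-1)²*0.75
= 4*0.11111111 + 1*0.75 = 1.1944444

1.1944444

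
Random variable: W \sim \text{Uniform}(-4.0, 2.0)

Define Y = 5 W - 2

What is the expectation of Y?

For Y = 5W - 2:
E[Y] = 5 * E[W] - 2
E[W] = (-4 + 2)/2 = -1
E[Y] = 5 * (-1) - 2 = -7

-7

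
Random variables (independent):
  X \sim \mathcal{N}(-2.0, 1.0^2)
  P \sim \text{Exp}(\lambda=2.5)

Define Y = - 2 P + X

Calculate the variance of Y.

For independent RVs: Var(aX + bY) = a²Var(X) + b²Var(Y)
Var(X) = 1
Var(P) = 0.16
Var(Y) = 1²*1 + (-2)²*0.16
= 1*1 + 4*0.16 = 1.64

1.64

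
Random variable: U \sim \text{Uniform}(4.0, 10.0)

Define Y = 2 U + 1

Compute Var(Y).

For Y = aU + b: Var(Y) = a² * Var(U)
Var(U) = (10 - 4)^2/12 = 3
Var(Y) = 2² * 3 = 4 * 3 = 12

12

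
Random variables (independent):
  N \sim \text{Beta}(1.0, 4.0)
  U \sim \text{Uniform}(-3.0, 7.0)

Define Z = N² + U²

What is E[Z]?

E[Z] = E[N²] + E[U²]
E[N²] = Var(N) + E[N]² = 0.026666667 + 0.04 = 0.066666667
E[U²] = Var(U) + E[U]² = 8.3333333 + 4 = 12.333333
E[Z] = 0.066666667 + 12.333333 = 12.4

12.4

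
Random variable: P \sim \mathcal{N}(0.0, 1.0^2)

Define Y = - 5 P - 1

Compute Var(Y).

For Y = aP + b: Var(Y) = a² * Var(P)
Var(P) = 1.0^2 = 1
Var(Y) = (-5)² * 1 = 25 * 1 = 25

25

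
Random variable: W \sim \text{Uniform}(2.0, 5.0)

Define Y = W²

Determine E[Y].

Using E[X²] = Var(X) + (E[X])²:
E[W] = 3.5
Var(W) = (5 - 2)^2/12 = 0.75
E[W²] = 0.75 + 3.5² = 0.75 + 12.25 = 13

13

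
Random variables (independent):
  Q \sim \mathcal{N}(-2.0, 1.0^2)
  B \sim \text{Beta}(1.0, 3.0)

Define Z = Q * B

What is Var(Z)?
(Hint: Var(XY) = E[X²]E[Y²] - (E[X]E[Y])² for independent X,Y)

Var(XY) = E[X²]E[Y²] - (E[X]E[Y])²
E[Q] = -2, Var(Q) = 1
E[B] = 0.25, Var(B) = 0.0375
E[Q²] = 1 + (-2)² = 5
E[B²] = 0.0375 + 0.25² = 0.1
Var(Z) = 5*0.1 - (-2*0.25)²
= 0.5 - 0.25 = 0.25

0.25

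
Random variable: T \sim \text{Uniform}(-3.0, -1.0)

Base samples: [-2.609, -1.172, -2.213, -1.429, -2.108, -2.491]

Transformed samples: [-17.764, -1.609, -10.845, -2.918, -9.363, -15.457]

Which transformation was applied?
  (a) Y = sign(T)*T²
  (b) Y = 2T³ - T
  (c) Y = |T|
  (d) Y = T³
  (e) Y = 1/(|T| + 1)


Checking option (d) Y = T³:
  T = -2.609 -> Y = -17.764 ✓
  T = -1.172 -> Y = -1.609 ✓
  T = -2.213 -> Y = -10.845 ✓
All samples match this transformation.

(d) T³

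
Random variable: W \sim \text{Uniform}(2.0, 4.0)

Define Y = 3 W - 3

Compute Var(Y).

For Y = aW + b: Var(Y) = a² * Var(W)
Var(W) = (4 - 2)^2/12 = 0.33333333
Var(Y) = 3² * 0.33333333 = 9 * 0.33333333 = 3

3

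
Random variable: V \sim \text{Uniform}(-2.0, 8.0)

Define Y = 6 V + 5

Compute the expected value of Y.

For Y = 6V + 5:
E[Y] = 6 * E[V] + 5
E[V] = (-2 + 8)/2 = 3
E[Y] = 6 * 3 + 5 = 23

23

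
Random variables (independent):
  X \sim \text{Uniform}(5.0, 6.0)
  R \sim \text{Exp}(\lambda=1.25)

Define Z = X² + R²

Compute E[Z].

E[Z] = E[X²] + E[R²]
E[X²] = Var(X) + E[X]² = 0.083333333 + 30.25 = 30.333333
E[R²] = Var(R) + E[R]² = 0.64 + 0.64 = 1.28
E[Z] = 30.333333 + 1.28 = 31.613333

31.613333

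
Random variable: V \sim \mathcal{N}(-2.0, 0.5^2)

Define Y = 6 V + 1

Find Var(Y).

For Y = aV + b: Var(Y) = a² * Var(V)
Var(V) = 0.5^2 = 0.25
Var(Y) = 6² * 0.25 = 36 * 0.25 = 9

9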